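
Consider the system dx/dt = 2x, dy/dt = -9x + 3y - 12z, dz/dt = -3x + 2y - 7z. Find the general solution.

Coefficient matrix A = [[2, 0, 0], [-9, 3, -12], [-3, 2, -7]].
det(A - λI) = 0 gives eigenvalues λ = 2, -1, -3.
For λ=2: eigenvector (1,-3,-1).
For λ=-1: eigenvector (0,3,1).
For λ=-3: eigenvector (0,2,1).
General solution: c_1e^(2t)(1,-3,-1) + c_2e^(-t)(0,3,1) + c_3e^(-3t)(0,2,1).

x(t) = c_1e^(2t), y(t) = -3c_1e^(2t) + 3c_2e^(-t) + 2c_3e^(-3t), z(t) = -c_1e^(2t) + c_2e^(-t) + c_3e^(-3t)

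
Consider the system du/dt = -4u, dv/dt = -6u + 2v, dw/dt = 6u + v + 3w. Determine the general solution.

u(t) = C_1e^(-4t), v(t) = C_1e^(-4t) + C_2e^(2t), w(t) = -C_1e^(-4t) - C_2e^(2t) + C_3e^(3t)

Coefficient matrix A = [[-4, 0, 0], [-6, 2, 0], [6, 1, 3]].
det(A - λI) = 0 gives eigenvalues λ = -4, 2, 3.
For λ=-4: eigenvector (1,1,-1).
For λ=2: eigenvector (0,1,-1).
For λ=3: eigenvector (0,0,1).
General solution: C_1e^(-4t)(1,1,-1) + C_2e^(2t)(0,1,-1) + C_3e^(3t)(0,0,1).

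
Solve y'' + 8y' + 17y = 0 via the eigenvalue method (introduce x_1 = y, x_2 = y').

Let x_1 = y, x_2 = y'. Then x_1' = x_2 and x_2' = -17x_1 - 8x_2.
A = [[0,1],[-17,-8]]; det(A-λI) = λ^2 + 8λ + 17.
Eigenvalues λ = -4 ± i.

y(t) = c_1e^(-4t)cos(t) + c_2e^(-4t)sin(t)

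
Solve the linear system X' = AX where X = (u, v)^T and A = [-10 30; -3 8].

Coefficient matrix A = [[-10, 30], [-3, 8]].
Characteristic polynomial det(A - λI) = λ^2 + 2λ + 10 = 0.
Eigenvalues λ = -1 ± 3i (complex conjugate pair).
For λ=-1+3i: an eigenvector is (1,0) - i(-3,-1) = (1 + 3i, 0 + i).
A real fundamental pair from Re and Im of e^((-1+3i)t)v: X_1 = e^(-t)(cos(3t)·(1,0) + sin(3t)·(-3,-1)), X_2 = e^(-t)(sin(3t)·(1,0) - cos(3t)·(-3,-1)).
General solution: K_1X_1 + K_2X_2.

u(t) = -3K_1e^(-t)sin(3t) + K_1e^(-t)cos(3t) + K_2e^(-t)sin(3t) + 3K_2e^(-t)cos(3t), v(t) = -K_1e^(-t)sin(3t) + K_2e^(-t)cos(3t)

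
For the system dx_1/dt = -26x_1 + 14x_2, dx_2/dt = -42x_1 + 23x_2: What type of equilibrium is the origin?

saddle

A = [[-26,14],[-42,23]]; det(A-λI) = λ^2 + 3λ - 10.
λ = 2, -5: opposite signs.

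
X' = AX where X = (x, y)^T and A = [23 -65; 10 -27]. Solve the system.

x(t) = -2K_1e^(-2t)sin(5t) - 3K_1e^(-2t)cos(5t) - 3K_2e^(-2t)sin(5t) + 2K_2e^(-2t)cos(5t), y(t) = -K_1e^(-2t)sin(5t) - K_1e^(-2t)cos(5t) - K_2e^(-2t)sin(5t) + K_2e^(-2t)cos(5t)

Coefficient matrix A = [[23, -65], [10, -27]].
Characteristic polynomial det(A - λI) = λ^2 + 4λ + 29 = 0.
Eigenvalues λ = -2 ± 5i (complex conjugate pair).
For λ=-2+5i: an eigenvector is (-3,-1) - i(-2,-1) = (-3 + 2i, -1 + i).
A real fundamental pair from Re and Im of e^((-2+5i)t)v: X_1 = e^(-2t)(cos(5t)·(-3,-1) + sin(5t)·(-2,-1)), X_2 = e^(-2t)(sin(5t)·(-3,-1) - cos(5t)·(-2,-1)).
General solution: K_1X_1 + K_2X_2.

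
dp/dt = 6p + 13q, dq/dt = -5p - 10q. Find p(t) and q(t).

Coefficient matrix A = [[6, 13], [-5, -10]].
Characteristic polynomial det(A - λI) = λ^2 + 4λ + 5 = 0.
Eigenvalues λ = -2 ± i (complex conjugate pair).
For λ=-2+i: an eigenvector is (3,-2) - i(-2,1) = (3 + 2i, -2 - i).
A real fundamental pair from Re and Im of e^((-2+i)t)v: X_1 = e^(-2t)(cos(t)·(3,-2) + sin(t)·(-2,1)), X_2 = e^(-2t)(sin(t)·(3,-2) - cos(t)·(-2,1)).
General solution: K_1X_1 + K_2X_2.

p(t) = -2K_1e^(-2t)sin(t) + 3K_1e^(-2t)cos(t) + 3K_2e^(-2t)sin(t) + 2K_2e^(-2t)cos(t), q(t) = K_1e^(-2t)sin(t) - 2K_1e^(-2t)cos(t) - 2K_2e^(-2t)sin(t) - K_2e^(-2t)cos(t)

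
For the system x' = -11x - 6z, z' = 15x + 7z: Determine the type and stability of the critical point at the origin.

stable spiral

A = [[-11,-6],[15,7]]; det(A-λI) = λ^2 + 4λ + 13.
λ = -2 ± 3i: negative real part.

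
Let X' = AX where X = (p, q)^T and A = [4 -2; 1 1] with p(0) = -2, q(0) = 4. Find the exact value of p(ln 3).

A = [[4,-2],[1,1]]; eigenvalues λ = 2, 3.
Eigenvectors: (-1,-1) for λ=2, (-2,-1) for λ=3.
From the initial condition, c_1 = -10, c_2 = 6.
p(ln 3) = (-10)(3^2)(-1) + (6)(3^3)(-2) = -234.

-234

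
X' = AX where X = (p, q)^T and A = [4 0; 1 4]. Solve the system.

p(t) = -c_2e^(4t), q(t) = -c_1e^(4t) - c_2te^(4t) + c_2e^(4t)

Coefficient matrix A = [[4, 0], [1, 4]].
Characteristic polynomial det(A - λI) = λ^2 - 8λ + 16 = 0.
Single eigenvalue λ = 4 with algebraic multiplicity 2.
Eigenvector v = (0,-1); generalized eigenvector w with (A-λI)w=v is (-1,1).
General solution: e^(4t)[c_1·v + c_2·(t·v + w)].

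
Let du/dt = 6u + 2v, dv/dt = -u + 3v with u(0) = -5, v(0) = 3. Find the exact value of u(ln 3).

A = [[6,2],[-1,3]]; eigenvalues λ = 5, 4.
Eigenvectors: (2,-1) for λ=5, (1,-1) for λ=4.
From the initial condition, c_1 = -2, c_2 = -1.
u(ln 3) = (-2)(3^5)(2) + (-1)(3^4)(1) = -1053.

-1053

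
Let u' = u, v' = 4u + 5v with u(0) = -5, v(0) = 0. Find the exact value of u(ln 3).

A = [[1,0],[4,5]]; eigenvalues λ = 1, 5.
Eigenvectors: (1,-1) for λ=1, (0,-1) for λ=5.
From the initial condition, c_1 = -5, c_2 = 5.
u(ln 3) = (-5)(3^1)(1) + (5)(3^5)(0) = -15.

-15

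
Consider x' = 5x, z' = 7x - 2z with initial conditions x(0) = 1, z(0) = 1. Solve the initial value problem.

Coefficient matrix A = [[5, 0], [7, -2]].
Characteristic polynomial det(A - λI) = λ^2 - 3λ - 10 = 0.
Eigenvalues λ = -2, 5.
For λ=-2: (A-λI) row 1 is [7, 0], so an eigenvector is (0, 1).
For λ=5: (A-λI) row 2 is [7, -7], so an eigenvector is (-1, -1).
General solution: C_1e^(-2t)(0,1) + C_2e^(5t)(-1,-1).
Applying x(0)=1, z(0)=1 gives C_1=0, C_2=-1.

x(t) = e^(5t), z(t) = e^(5t)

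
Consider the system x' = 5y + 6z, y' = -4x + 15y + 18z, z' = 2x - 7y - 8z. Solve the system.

x(t) = C_1e^(4t) + 2C_2e^(2t) + C_3e^(t), y(t) = 2C_1e^(4t) + 2C_2e^(2t) - C_3e^(t), z(t) = -C_1e^(4t) - C_2e^(2t) + C_3e^(t)

Coefficient matrix A = [[0, 5, 6], [-4, 15, 18], [2, -7, -8]].
det(A - λI) = 0 gives eigenvalues λ = 4, 2, 1.
For λ=4: eigenvector (1,2,-1).
For λ=2: eigenvector (2,2,-1).
For λ=1: eigenvector (1,-1,1).
General solution: C_1e^(4t)(1,2,-1) + C_2e^(2t)(2,2,-1) + C_3e^(t)(1,-1,1).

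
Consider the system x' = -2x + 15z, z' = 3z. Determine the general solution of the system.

Coefficient matrix A = [[-2, 15], [0, 3]].
Characteristic polynomial det(A - λI) = λ^2 - λ - 6 = 0.
Eigenvalues λ = -2, 3.
For λ=-2: (A-λI) row 1 is [0, 15], so an eigenvector is (-1, 0).
For λ=3: (A-λI) row 1 is [-5, 15], so an eigenvector is (-3, -1).
General solution: C_1e^(-2t)(-1,0) + C_2e^(3t)(-3,-1).

x(t) = -C_1e^(-2t) - 3C_2e^(3t), z(t) = -C_2e^(3t)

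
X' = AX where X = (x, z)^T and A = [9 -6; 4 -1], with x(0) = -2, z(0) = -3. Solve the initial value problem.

x(t) = 3e^(5t) - 5e^(3t), z(t) = 2e^(5t) - 5e^(3t)

Coefficient matrix A = [[9, -6], [4, -1]].
Characteristic polynomial det(A - λI) = λ^2 - 8λ + 15 = 0.
Eigenvalues λ = 3, 5.
For λ=3: (A-λI) row 1 is [6, -6], so an eigenvector is (-1, -1).
For λ=5: (A-λI) row 1 is [4, -6], so an eigenvector is (-3, -2).
General solution: c_1e^(3t)(-1,-1) + c_2e^(5t)(-3,-2).
Applying x(0)=-2, z(0)=-3 gives c_1=5, c_2=-1.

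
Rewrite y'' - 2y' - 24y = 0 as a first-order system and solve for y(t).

y(t) = K_1e^(-4t) + K_2e^(6t)

Let x_1 = y, x_2 = y'. Then x_1' = x_2 and x_2' = 24x_1 + 2x_2.
A = [[0,1],[24,2]]; det(A-λI) = λ^2 - 2λ - 24.
Eigenvalues λ = -4, 6 with eigenvectors (1,-4), (1,6).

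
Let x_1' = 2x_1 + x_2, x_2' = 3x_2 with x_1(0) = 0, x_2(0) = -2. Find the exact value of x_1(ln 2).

-8

A = [[2,1],[0,3]]; eigenvalues λ = 2, 3.
Eigenvectors: (-1,0) for λ=2, (1,1) for λ=3.
From the initial condition, c_1 = -2, c_2 = -2.
x_1(ln 2) = (-2)(2^2)(-1) + (-2)(2^3)(1) = -8.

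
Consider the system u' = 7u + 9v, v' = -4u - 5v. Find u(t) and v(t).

Coefficient matrix A = [[7, 9], [-4, -5]].
Characteristic polynomial det(A - λI) = λ^2 - 2λ + 1 = 0.
Single eigenvalue λ = 1 with algebraic multiplicity 2.
Eigenvector v = (3,-2); generalized eigenvector w with (A-λI)w=v is (2,-1).
General solution: e^(t)[K_1·v + K_2·(t·v + w)].

u(t) = 3K_1e^(t) + 3K_2te^(t) + 2K_2e^(t), v(t) = -2K_1e^(t) - 2K_2te^(t) - K_2e^(t)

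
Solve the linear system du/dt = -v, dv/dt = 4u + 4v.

Coefficient matrix A = [[0, -1], [4, 4]].
Characteristic polynomial det(A - λI) = λ^2 - 4λ + 4 = 0.
Single eigenvalue λ = 2 with algebraic multiplicity 2.
Eigenvector v = (-1,2); generalized eigenvector w with (A-λI)w=v is (2,-3).
General solution: e^(2t)[K_1·v + K_2·(t·v + w)].

u(t) = -K_1e^(2t) - K_2te^(2t) + 2K_2e^(2t), v(t) = 2K_1e^(2t) + 2K_2te^(2t) - 3K_2e^(2t)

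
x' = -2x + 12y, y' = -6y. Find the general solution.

Coefficient matrix A = [[-2, 12], [0, -6]].
Characteristic polynomial det(A - λI) = λ^2 + 8λ + 12 = 0.
Eigenvalues λ = -2, -6.
For λ=-2: (A-λI) row 1 is [0, 12], so an eigenvector is (1, 0).
For λ=-6: (A-λI) row 1 is [4, 12], so an eigenvector is (3, -1).
General solution: c_1e^(-2t)(1,0) + c_2e^(-6t)(3,-1).

x(t) = c_1e^(-2t) + 3c_2e^(-6t), y(t) = -c_2e^(-6t)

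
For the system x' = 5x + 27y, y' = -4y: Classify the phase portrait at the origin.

A = [[5,27],[0,-4]]; det(A-λI) = λ^2 - λ - 20.
λ = -4, 5: opposite signs.

saddle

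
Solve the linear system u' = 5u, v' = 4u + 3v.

u(t) = K_1e^(5t), v(t) = 2K_1e^(5t) + K_2e^(3t)

Coefficient matrix A = [[5, 0], [4, 3]].
Characteristic polynomial det(A - λI) = λ^2 - 8λ + 15 = 0.
Eigenvalues λ = 5, 3.
For λ=5: (A-λI) row 2 is [4, -2], so an eigenvector is (1, 2).
For λ=3: (A-λI) row 1 is [2, 0], so an eigenvector is (0, 1).
General solution: K_1e^(5t)(1,2) + K_2e^(3t)(0,1).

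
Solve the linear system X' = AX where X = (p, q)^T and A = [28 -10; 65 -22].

p(t) = K_1e^(3t)sin(5t) + K_1e^(3t)cos(5t) + K_2e^(3t)sin(5t) - K_2e^(3t)cos(5t), q(t) = 3K_1e^(3t)sin(5t) + 2K_1e^(3t)cos(5t) + 2K_2e^(3t)sin(5t) - 3K_2e^(3t)cos(5t)

Coefficient matrix A = [[28, -10], [65, -22]].
Characteristic polynomial det(A - λI) = λ^2 - 6λ + 34 = 0.
Eigenvalues λ = 3 ± 5i (complex conjugate pair).
For λ=3+5i: an eigenvector is (1,2) - i(1,3) = (1 - i, 2 - 3i).
A real fundamental pair from Re and Im of e^((3+5i)t)v: X_1 = e^(3t)(cos(5t)·(1,2) + sin(5t)·(1,3)), X_2 = e^(3t)(sin(5t)·(1,2) - cos(5t)·(1,3)).
General solution: K_1X_1 + K_2X_2.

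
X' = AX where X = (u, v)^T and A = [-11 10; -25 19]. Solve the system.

Coefficient matrix A = [[-11, 10], [-25, 19]].
Characteristic polynomial det(A - λI) = λ^2 - 8λ + 41 = 0.
Eigenvalues λ = 4 ± 5i (complex conjugate pair).
For λ=4+5i: an eigenvector is (1,2) - i(1,1) = (1 - i, 2 - i).
A real fundamental pair from Re and Im of e^((4+5i)t)v: X_1 = e^(4t)(cos(5t)·(1,2) + sin(5t)·(1,1)), X_2 = e^(4t)(sin(5t)·(1,2) - cos(5t)·(1,1)).
General solution: c_1X_1 + c_2X_2.

u(t) = c_1e^(4t)sin(5t) + c_1e^(4t)cos(5t) + c_2e^(4t)sin(5t) - c_2e^(4t)cos(5t), v(t) = c_1e^(4t)sin(5t) + 2c_1e^(4t)cos(5t) + 2c_2e^(4t)sin(5t) - c_2e^(4t)cos(5t)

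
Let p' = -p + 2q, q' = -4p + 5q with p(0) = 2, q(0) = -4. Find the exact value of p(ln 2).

-32

A = [[-1,2],[-4,5]]; eigenvalues λ = 3, 1.
Eigenvectors: (-1,-2) for λ=3, (-1,-1) for λ=1.
From the initial condition, c_1 = 6, c_2 = -8.
p(ln 2) = (6)(2^3)(-1) + (-8)(2^1)(-1) = -32.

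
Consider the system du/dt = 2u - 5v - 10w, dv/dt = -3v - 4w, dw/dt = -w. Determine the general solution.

u(t) = c_1e^(-3t) + c_2e^(2t), v(t) = c_1e^(-3t) - 2c_3e^(-t), w(t) = c_3e^(-t)

Coefficient matrix A = [[2, -5, -10], [0, -3, -4], [0, 0, -1]].
det(A - λI) = 0 gives eigenvalues λ = -3, 2, -1.
For λ=-3: eigenvector (1,1,0).
For λ=2: eigenvector (1,0,0).
For λ=-1: eigenvector (0,-2,1).
General solution: c_1e^(-3t)(1,1,0) + c_2e^(2t)(1,0,0) + c_3e^(-t)(0,-2,1).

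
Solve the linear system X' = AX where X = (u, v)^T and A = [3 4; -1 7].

Coefficient matrix A = [[3, 4], [-1, 7]].
Characteristic polynomial det(A - λI) = λ^2 - 10λ + 25 = 0.
Single eigenvalue λ = 5 with algebraic multiplicity 2.
Eigenvector v = (2,1); generalized eigenvector w with (A-λI)w=v is (-3,-1).
General solution: e^(5t)[c_1·v + c_2·(t·v + w)].

u(t) = 2c_1e^(5t) + 2c_2te^(5t) - 3c_2e^(5t), v(t) = c_1e^(5t) + c_2te^(5t) - c_2e^(5t)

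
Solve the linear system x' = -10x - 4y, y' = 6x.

x(t) = -2c_1e^(-4t) + c_2e^(-6t), y(t) = 3c_1e^(-4t) - c_2e^(-6t)

Coefficient matrix A = [[-10, -4], [6, 0]].
Characteristic polynomial det(A - λI) = λ^2 + 10λ + 24 = 0.
Eigenvalues λ = -4, -6.
For λ=-4: (A-λI) row 1 is [-6, -4], so an eigenvector is (-2, 3).
For λ=-6: (A-λI) row 1 is [-4, -4], so an eigenvector is (1, -1).
General solution: c_1e^(-4t)(-2,3) + c_2e^(-6t)(1,-1).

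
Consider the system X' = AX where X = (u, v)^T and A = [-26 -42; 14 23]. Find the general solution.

u(t) = -2K_1e^(-5t) - 3K_2e^(2t), v(t) = K_1e^(-5t) + 2K_2e^(2t)

Coefficient matrix A = [[-26, -42], [14, 23]].
Characteristic polynomial det(A - λI) = λ^2 + 3λ - 10 = 0.
Eigenvalues λ = -5, 2.
For λ=-5: (A-λI) row 1 is [-21, -42], so an eigenvector is (-2, 1).
For λ=2: (A-λI) row 1 is [-28, -42], so an eigenvector is (-3, 2).
General solution: K_1e^(-5t)(-2,1) + K_2e^(2t)(-3,2).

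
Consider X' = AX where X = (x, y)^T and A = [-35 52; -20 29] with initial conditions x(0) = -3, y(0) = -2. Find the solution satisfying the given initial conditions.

x(t) = -2e^(-3t)sin(4t) - 3e^(-3t)cos(4t), y(t) = -e^(-3t)sin(4t) - 2e^(-3t)cos(4t)

Coefficient matrix A = [[-35, 52], [-20, 29]].
Characteristic polynomial det(A - λI) = λ^2 + 6λ + 25 = 0.
Eigenvalues λ = -3 ± 4i (complex conjugate pair).
For λ=-3+4i: an eigenvector is (3,2) - i(2,1) = (3 - 2i, 2 - i).
A real fundamental pair from Re and Im of e^((-3+4i)t)v: X_1 = e^(-3t)(cos(4t)·(3,2) + sin(4t)·(2,1)), X_2 = e^(-3t)(sin(4t)·(3,2) - cos(4t)·(2,1)).
General solution: K_1X_1 + K_2X_2.
Applying x(0)=-3, y(0)=-2 gives K_1=-1, K_2=0.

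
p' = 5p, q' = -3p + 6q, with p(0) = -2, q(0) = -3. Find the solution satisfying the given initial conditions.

p(t) = -2e^(5t), q(t) = 3e^(6t) - 6e^(5t)

Coefficient matrix A = [[5, 0], [-3, 6]].
Characteristic polynomial det(A - λI) = λ^2 - 11λ + 30 = 0.
Eigenvalues λ = 6, 5.
For λ=6: (A-λI) row 1 is [-1, 0], so an eigenvector is (0, 1).
For λ=5: (A-λI) row 2 is [-3, 1], so an eigenvector is (-1, -3).
General solution: C_1e^(6t)(0,1) + C_2e^(5t)(-1,-3).
Applying p(0)=-2, q(0)=-3 gives C_1=3, C_2=2.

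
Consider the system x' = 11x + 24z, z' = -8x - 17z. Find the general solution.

x(t) = 2C_1e^(-t) + 3C_2e^(-5t), z(t) = -C_1e^(-t) - 2C_2e^(-5t)

Coefficient matrix A = [[11, 24], [-8, -17]].
Characteristic polynomial det(A - λI) = λ^2 + 6λ + 5 = 0.
Eigenvalues λ = -1, -5.
For λ=-1: (A-λI) row 1 is [12, 24], so an eigenvector is (2, -1).
For λ=-5: (A-λI) row 1 is [16, 24], so an eigenvector is (3, -2).
General solution: C_1e^(-t)(2,-1) + C_2e^(-5t)(3,-2).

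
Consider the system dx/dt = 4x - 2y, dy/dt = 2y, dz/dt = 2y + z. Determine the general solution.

x(t) = K_2e^(2t) + K_3e^(4t), y(t) = K_2e^(2t), z(t) = K_1e^(t) + 2K_2e^(2t)

Coefficient matrix A = [[4, -2, 0], [0, 2, 0], [0, 2, 1]].
det(A - λI) = 0 gives eigenvalues λ = 1, 2, 4.
For λ=1: eigenvector (0,0,1).
For λ=2: eigenvector (1,1,2).
For λ=4: eigenvector (1,0,0).
General solution: K_1e^(t)(0,0,1) + K_2e^(2t)(1,1,2) + K_3e^(4t)(1,0,0).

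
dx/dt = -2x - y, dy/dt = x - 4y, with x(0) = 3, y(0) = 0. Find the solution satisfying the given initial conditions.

x(t) = 3te^(-3t) + 3e^(-3t), y(t) = 3te^(-3t)

Coefficient matrix A = [[-2, -1], [1, -4]].
Characteristic polynomial det(A - λI) = λ^2 + 6λ + 9 = 0.
Single eigenvalue λ = -3 with algebraic multiplicity 2.
Eigenvector v = (1,1); generalized eigenvector w with (A-λI)w=v is (3,2).
General solution: e^(-3t)[c_1·v + c_2·(t·v + w)].
Applying x(0)=3, y(0)=0 gives c_1=-6, c_2=3.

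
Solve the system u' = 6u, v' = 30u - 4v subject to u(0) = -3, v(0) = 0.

u(t) = -3e^(6t), v(t) = -9e^(6t) + 9e^(-4t)

Coefficient matrix A = [[6, 0], [30, -4]].
Characteristic polynomial det(A - λI) = λ^2 - 2λ - 24 = 0.
Eigenvalues λ = -4, 6.
For λ=-4: (A-λI) row 1 is [10, 0], so an eigenvector is (0, 1).
For λ=6: (A-λI) row 2 is [30, -10], so an eigenvector is (1, 3).
General solution: c_1e^(-4t)(0,1) + c_2e^(6t)(1,3).
Applying u(0)=-3, v(0)=0 gives c_1=9, c_2=-3.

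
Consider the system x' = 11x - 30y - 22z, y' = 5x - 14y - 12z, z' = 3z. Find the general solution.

x(t) = 3c_1e^(t) + 2c_2e^(-4t) - c_3e^(3t), y(t) = c_1e^(t) + c_2e^(-4t) - c_3e^(3t), z(t) = c_3e^(3t)

Coefficient matrix A = [[11, -30, -22], [5, -14, -12], [0, 0, 3]].
det(A - λI) = 0 gives eigenvalues λ = 1, -4, 3.
For λ=1: eigenvector (3,1,0).
For λ=-4: eigenvector (2,1,0).
For λ=3: eigenvector (-1,-1,1).
General solution: c_1e^(t)(3,1,0) + c_2e^(-4t)(2,1,0) + c_3e^(3t)(-1,-1,1).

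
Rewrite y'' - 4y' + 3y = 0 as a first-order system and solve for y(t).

y(t) = c_1e^(3t) + c_2e^(t)

Let x_1 = y, x_2 = y'. Then x_1' = x_2 and x_2' = -3x_1 + 4x_2.
A = [[0,1],[-3,4]]; det(A-λI) = λ^2 - 4λ + 3.
Eigenvalues λ = 3, 1 with eigenvectors (1,3), (1,1).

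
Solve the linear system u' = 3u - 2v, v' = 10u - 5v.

u(t) = -c_1e^(-t)cos(2t) - c_2e^(-t)sin(2t), v(t) = -c_1e^(-t)sin(2t) - 2c_1e^(-t)cos(2t) - 2c_2e^(-t)sin(2t) + c_2e^(-t)cos(2t)

Coefficient matrix A = [[3, -2], [10, -5]].
Characteristic polynomial det(A - λI) = λ^2 + 2λ + 5 = 0.
Eigenvalues λ = -1 ± 2i (complex conjugate pair).
For λ=-1+2i: an eigenvector is (-1,-2) - i(0,-1) = (-1, -2 + i).
A real fundamental pair from Re and Im of e^((-1+2i)t)v: X_1 = e^(-t)(cos(2t)·(-1,-2) + sin(2t)·(0,-1)), X_2 = e^(-t)(sin(2t)·(-1,-2) - cos(2t)·(0,-1)).
General solution: c_1X_1 + c_2X_2.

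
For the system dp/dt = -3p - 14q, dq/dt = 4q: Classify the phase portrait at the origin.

A = [[-3,-14],[0,4]]; det(A-λI) = λ^2 - λ - 12.
λ = -3, 4: opposite signs.

saddle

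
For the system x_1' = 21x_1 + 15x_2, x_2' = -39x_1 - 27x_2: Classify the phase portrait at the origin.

A = [[21,15],[-39,-27]]; det(A-λI) = λ^2 + 6λ + 18.
λ = -3 ± 3i: negative real part.

stable spiral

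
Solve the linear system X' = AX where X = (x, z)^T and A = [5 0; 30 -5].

x(t) = C_1e^(5t), z(t) = 3C_1e^(5t) - C_2e^(-5t)

Coefficient matrix A = [[5, 0], [30, -5]].
Characteristic polynomial det(A - λI) = λ^2 - 25 = 0.
Eigenvalues λ = 5, -5.
For λ=5: (A-λI) row 2 is [30, -10], so an eigenvector is (1, 3).
For λ=-5: (A-λI) row 1 is [10, 0], so an eigenvector is (0, -1).
General solution: C_1e^(5t)(1,3) + C_2e^(-5t)(0,-1).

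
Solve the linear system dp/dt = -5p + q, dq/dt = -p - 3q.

p(t) = -K_1e^(-4t) - K_2te^(-4t) - 2K_2e^(-4t), q(t) = -K_1e^(-4t) - K_2te^(-4t) - 3K_2e^(-4t)

Coefficient matrix A = [[-5, 1], [-1, -3]].
Characteristic polynomial det(A - λI) = λ^2 + 8λ + 16 = 0.
Single eigenvalue λ = -4 with algebraic multiplicity 2.
Eigenvector v = (-1,-1); generalized eigenvector w with (A-λI)w=v is (-2,-3).
General solution: e^(-4t)[K_1·v + K_2·(t·v + w)].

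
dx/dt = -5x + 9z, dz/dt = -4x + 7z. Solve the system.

Coefficient matrix A = [[-5, 9], [-4, 7]].
Characteristic polynomial det(A - λI) = λ^2 - 2λ + 1 = 0.
Single eigenvalue λ = 1 with algebraic multiplicity 2.
Eigenvector v = (-3,-2); generalized eigenvector w with (A-λI)w=v is (2,1).
General solution: e^(t)[C_1·v + C_2·(t·v + w)].

x(t) = -3C_1e^(t) - 3C_2te^(t) + 2C_2e^(t), z(t) = -2C_1e^(t) - 2C_2te^(t) + C_2e^(t)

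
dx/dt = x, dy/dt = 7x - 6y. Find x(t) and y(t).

Coefficient matrix A = [[1, 0], [7, -6]].
Characteristic polynomial det(A - λI) = λ^2 + 5λ - 6 = 0.
Eigenvalues λ = 1, -6.
For λ=1: (A-λI) row 2 is [7, -7], so an eigenvector is (1, 1).
For λ=-6: (A-λI) row 1 is [7, 0], so an eigenvector is (0, -1).
General solution: K_1e^(t)(1,1) + K_2e^(-6t)(0,-1).

x(t) = K_1e^(t), y(t) = K_1e^(t) - K_2e^(-6t)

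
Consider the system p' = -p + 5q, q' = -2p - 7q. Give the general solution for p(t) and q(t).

p(t) = c_1e^(-4t)sin(t) + 2c_1e^(-4t)cos(t) + 2c_2e^(-4t)sin(t) - c_2e^(-4t)cos(t), q(t) = -c_1e^(-4t)sin(t) - c_1e^(-4t)cos(t) - c_2e^(-4t)sin(t) + c_2e^(-4t)cos(t)

Coefficient matrix A = [[-1, 5], [-2, -7]].
Characteristic polynomial det(A - λI) = λ^2 + 8λ + 17 = 0.
Eigenvalues λ = -4 ± i (complex conjugate pair).
For λ=-4+i: an eigenvector is (2,-1) - i(1,-1) = (2 - i, -1 + i).
A real fundamental pair from Re and Im of e^((-4+i)t)v: X_1 = e^(-4t)(cos(t)·(2,-1) + sin(t)·(1,-1)), X_2 = e^(-4t)(sin(t)·(2,-1) - cos(t)·(1,-1)).
General solution: c_1X_1 + c_2X_2.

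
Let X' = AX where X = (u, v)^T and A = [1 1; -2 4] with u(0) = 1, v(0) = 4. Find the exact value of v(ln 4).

A = [[1,1],[-2,4]]; eigenvalues λ = 2, 3.
Eigenvectors: (-1,-1) for λ=2, (-1,-2) for λ=3.
From the initial condition, c_1 = 2, c_2 = -3.
v(ln 4) = (2)(4^2)(-1) + (-3)(4^3)(-2) = 352.

352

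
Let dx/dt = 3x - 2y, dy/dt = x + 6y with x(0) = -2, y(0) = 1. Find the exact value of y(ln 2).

A = [[3,-2],[1,6]]; eigenvalues λ = 4, 5.
Eigenvectors: (2,-1) for λ=4, (1,-1) for λ=5.
From the initial condition, c_1 = -1, c_2 = 0.
y(ln 2) = (-1)(2^4)(-1) + (0)(2^5)(-1) = 16.

16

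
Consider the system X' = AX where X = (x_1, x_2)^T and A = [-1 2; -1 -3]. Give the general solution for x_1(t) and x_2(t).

Coefficient matrix A = [[-1, 2], [-1, -3]].
Characteristic polynomial det(A - λI) = λ^2 + 4λ + 5 = 0.
Eigenvalues λ = -2 ± i (complex conjugate pair).
For λ=-2+i: an eigenvector is (1,-1) - i(-1,0) = (1 + i, -1).
A real fundamental pair from Re and Im of e^((-2+i)t)v: X_1 = e^(-2t)(cos(t)·(1,-1) + sin(t)·(-1,0)), X_2 = e^(-2t)(sin(t)·(1,-1) - cos(t)·(-1,0)).
General solution: c_1X_1 + c_2X_2.

x_1(t) = -c_1e^(-2t)sin(t) + c_1e^(-2t)cos(t) + c_2e^(-2t)sin(t) + c_2e^(-2t)cos(t), x_2(t) = -c_1e^(-2t)cos(t) - c_2e^(-2t)sin(t)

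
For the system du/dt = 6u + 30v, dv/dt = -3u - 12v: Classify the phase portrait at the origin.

A = [[6,30],[-3,-12]]; det(A-λI) = λ^2 + 6λ + 18.
λ = -3 ± 3i: negative real part.

stable spiral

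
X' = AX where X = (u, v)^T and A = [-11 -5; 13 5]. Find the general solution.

Coefficient matrix A = [[-11, -5], [13, 5]].
Characteristic polynomial det(A - λI) = λ^2 + 6λ + 10 = 0.
Eigenvalues λ = -3 ± i (complex conjugate pair).
For λ=-3+i: an eigenvector is (1,-2) - i(2,-3) = (1 - 2i, -2 + 3i).
A real fundamental pair from Re and Im of e^((-3+i)t)v: X_1 = e^(-3t)(cos(t)·(1,-2) + sin(t)·(2,-3)), X_2 = e^(-3t)(sin(t)·(1,-2) - cos(t)·(2,-3)).
General solution: C_1X_1 + C_2X_2.

u(t) = 2C_1e^(-3t)sin(t) + C_1e^(-3t)cos(t) + C_2e^(-3t)sin(t) - 2C_2e^(-3t)cos(t), v(t) = -3C_1e^(-3t)sin(t) - 2C_1e^(-3t)cos(t) - 2C_2e^(-3t)sin(t) + 3C_2e^(-3t)cos(t)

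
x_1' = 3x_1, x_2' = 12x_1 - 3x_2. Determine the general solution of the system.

x_1(t) = c_2e^(3t), x_2(t) = c_1e^(-3t) + 2c_2e^(3t)

Coefficient matrix A = [[3, 0], [12, -3]].
Characteristic polynomial det(A - λI) = λ^2 - 9 = 0.
Eigenvalues λ = -3, 3.
For λ=-3: (A-λI) row 1 is [6, 0], so an eigenvector is (0, 1).
For λ=3: (A-λI) row 2 is [12, -6], so an eigenvector is (1, 2).
General solution: c_1e^(-3t)(0,1) + c_2e^(3t)(1,2).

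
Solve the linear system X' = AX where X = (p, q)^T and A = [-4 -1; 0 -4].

Coefficient matrix A = [[-4, -1], [0, -4]].
Characteristic polynomial det(A - λI) = λ^2 + 8λ + 16 = 0.
Single eigenvalue λ = -4 with algebraic multiplicity 2.
Eigenvector v = (-1,0); generalized eigenvector w with (A-λI)w=v is (-2,1).
General solution: e^(-4t)[C_1·v + C_2·(t·v + w)].

p(t) = -C_1e^(-4t) - C_2te^(-4t) - 2C_2e^(-4t), q(t) = C_2e^(-4t)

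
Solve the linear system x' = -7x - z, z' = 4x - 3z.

x(t) = c_1e^(-5t) + c_2te^(-5t) - c_2e^(-5t), z(t) = -2c_1e^(-5t) - 2c_2te^(-5t) + c_2e^(-5t)

Coefficient matrix A = [[-7, -1], [4, -3]].
Characteristic polynomial det(A - λI) = λ^2 + 10λ + 25 = 0.
Single eigenvalue λ = -5 with algebraic multiplicity 2.
Eigenvector v = (1,-2); generalized eigenvector w with (A-λI)w=v is (-1,1).
General solution: e^(-5t)[c_1·v + c_2·(t·v + w)].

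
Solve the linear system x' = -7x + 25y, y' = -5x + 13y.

x(t) = c_1e^(3t)sin(5t) + 2c_1e^(3t)cos(5t) + 2c_2e^(3t)sin(5t) - c_2e^(3t)cos(5t), y(t) = c_1e^(3t)cos(5t) + c_2e^(3t)sin(5t)

Coefficient matrix A = [[-7, 25], [-5, 13]].
Characteristic polynomial det(A - λI) = λ^2 - 6λ + 34 = 0.
Eigenvalues λ = 3 ± 5i (complex conjugate pair).
For λ=3+5i: an eigenvector is (2,1) - i(1,0) = (2 - i, 1).
A real fundamental pair from Re and Im of e^((3+5i)t)v: X_1 = e^(3t)(cos(5t)·(2,1) + sin(5t)·(1,0)), X_2 = e^(3t)(sin(5t)·(2,1) - cos(5t)·(1,0)).
General solution: c_1X_1 + c_2X_2.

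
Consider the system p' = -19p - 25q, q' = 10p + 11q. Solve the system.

Coefficient matrix A = [[-19, -25], [10, 11]].
Characteristic polynomial det(A - λI) = λ^2 + 8λ + 41 = 0.
Eigenvalues λ = -4 ± 5i (complex conjugate pair).
For λ=-4+5i: an eigenvector is (2,-1) - i(-1,1) = (2 + i, -1 - i).
A real fundamental pair from Re and Im of e^((-4+5i)t)v: X_1 = e^(-4t)(cos(5t)·(2,-1) + sin(5t)·(-1,1)), X_2 = e^(-4t)(sin(5t)·(2,-1) - cos(5t)·(-1,1)).
General solution: K_1X_1 + K_2X_2.

p(t) = -K_1e^(-4t)sin(5t) + 2K_1e^(-4t)cos(5t) + 2K_2e^(-4t)sin(5t) + K_2e^(-4t)cos(5t), q(t) = K_1e^(-4t)sin(5t) - K_1e^(-4t)cos(5t) - K_2e^(-4t)sin(5t) - K_2e^(-4t)cos(5t)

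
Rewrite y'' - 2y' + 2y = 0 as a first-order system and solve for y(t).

Let x_1 = y, x_2 = y'. Then x_1' = x_2 and x_2' = -2x_1 + 2x_2.
A = [[0,1],[-2,2]]; det(A-λI) = λ^2 - 2λ + 2.
Eigenvalues λ = 1 ± i.

y(t) = C_1e^(t)cos(t) + C_2e^(t)sin(t)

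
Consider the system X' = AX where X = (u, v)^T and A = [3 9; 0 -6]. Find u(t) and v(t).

u(t) = -c_1e^(-6t) + c_2e^(3t), v(t) = c_1e^(-6t)

Coefficient matrix A = [[3, 9], [0, -6]].
Characteristic polynomial det(A - λI) = λ^2 + 3λ - 18 = 0.
Eigenvalues λ = -6, 3.
For λ=-6: (A-λI) row 1 is [9, 9], so an eigenvector is (-1, 1).
For λ=3: (A-λI) row 1 is [0, 9], so an eigenvector is (1, 0).
General solution: c_1e^(-6t)(-1,1) + c_2e^(3t)(1,0).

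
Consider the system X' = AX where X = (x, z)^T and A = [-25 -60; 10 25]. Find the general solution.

Coefficient matrix A = [[-25, -60], [10, 25]].
Characteristic polynomial det(A - λI) = λ^2 - 25 = 0.
Eigenvalues λ = 5, -5.
For λ=5: (A-λI) row 1 is [-30, -60], so an eigenvector is (-2, 1).
For λ=-5: (A-λI) row 1 is [-20, -60], so an eigenvector is (-3, 1).
General solution: c_1e^(5t)(-2,1) + c_2e^(-5t)(-3,1).

x(t) = -2c_1e^(5t) - 3c_2e^(-5t), z(t) = c_1e^(5t) + c_2e^(-5t)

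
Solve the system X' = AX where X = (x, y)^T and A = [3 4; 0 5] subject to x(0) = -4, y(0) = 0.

x(t) = -4e^(3t), y(t) = 0

Coefficient matrix A = [[3, 4], [0, 5]].
Characteristic polynomial det(A - λI) = λ^2 - 8λ + 15 = 0.
Eigenvalues λ = 3, 5.
For λ=3: (A-λI) row 1 is [0, 4], so an eigenvector is (1, 0).
For λ=5: (A-λI) row 1 is [-2, 4], so an eigenvector is (2, 1).
General solution: K_1e^(3t)(1,0) + K_2e^(5t)(2,1).
Applying x(0)=-4, y(0)=0 gives K_1=-4, K_2=0.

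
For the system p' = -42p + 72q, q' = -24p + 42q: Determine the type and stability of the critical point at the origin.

A = [[-42,72],[-24,42]]; det(A-λI) = λ^2 - 36.
λ = 6, -6: opposite signs.

saddle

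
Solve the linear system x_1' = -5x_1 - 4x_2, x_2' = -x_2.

x_1(t) = c_1e^(-5t) - c_2e^(-t), x_2(t) = c_2e^(-t)

Coefficient matrix A = [[-5, -4], [0, -1]].
Characteristic polynomial det(A - λI) = λ^2 + 6λ + 5 = 0.
Eigenvalues λ = -5, -1.
For λ=-5: (A-λI) row 1 is [0, -4], so an eigenvector is (1, 0).
For λ=-1: (A-λI) row 1 is [-4, -4], so an eigenvector is (-1, 1).
General solution: c_1e^(-5t)(1,0) + c_2e^(-t)(-1,1).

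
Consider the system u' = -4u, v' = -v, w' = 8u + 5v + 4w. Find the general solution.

u(t) = C_3e^(-4t), v(t) = C_2e^(-t), w(t) = C_1e^(4t) - C_2e^(-t) - C_3e^(-4t)

Coefficient matrix A = [[-4, 0, 0], [0, -1, 0], [8, 5, 4]].
det(A - λI) = 0 gives eigenvalues λ = 4, -1, -4.
For λ=4: eigenvector (0,0,1).
For λ=-1: eigenvector (0,1,-1).
For λ=-4: eigenvector (1,0,-1).
General solution: C_1e^(4t)(0,0,1) + C_2e^(-t)(0,1,-1) + C_3e^(-4t)(1,0,-1).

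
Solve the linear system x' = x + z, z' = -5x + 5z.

x(t) = C_1e^(3t)cos(t) + C_2e^(3t)sin(t), z(t) = -C_1e^(3t)sin(t) + 2C_1e^(3t)cos(t) + 2C_2e^(3t)sin(t) + C_2e^(3t)cos(t)

Coefficient matrix A = [[1, 1], [-5, 5]].
Characteristic polynomial det(A - λI) = λ^2 - 6λ + 10 = 0.
Eigenvalues λ = 3 ± i (complex conjugate pair).
For λ=3+i: an eigenvector is (1,2) - i(0,-1) = (1, 2 + i).
A real fundamental pair from Re and Im of e^((3+i)t)v: X_1 = e^(3t)(cos(t)·(1,2) + sin(t)·(0,-1)), X_2 = e^(3t)(sin(t)·(1,2) - cos(t)·(0,-1)).
General solution: C_1X_1 + C_2X_2.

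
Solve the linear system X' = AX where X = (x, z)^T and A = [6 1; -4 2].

Coefficient matrix A = [[6, 1], [-4, 2]].
Characteristic polynomial det(A - λI) = λ^2 - 8λ + 16 = 0.
Single eigenvalue λ = 4 with algebraic multiplicity 2.
Eigenvector v = (-1,2); generalized eigenvector w with (A-λI)w=v is (-1,1).
General solution: e^(4t)[C_1·v + C_2·(t·v + w)].

x(t) = -C_1e^(4t) - C_2te^(4t) - C_2e^(4t), z(t) = 2C_1e^(4t) + 2C_2te^(4t) + C_2e^(4t)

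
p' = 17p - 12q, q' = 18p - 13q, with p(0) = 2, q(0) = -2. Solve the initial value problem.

p(t) = 10e^(5t) - 8e^(-t), q(t) = 10e^(5t) - 12e^(-t)

Coefficient matrix A = [[17, -12], [18, -13]].
Characteristic polynomial det(A - λI) = λ^2 - 4λ - 5 = 0.
Eigenvalues λ = 5, -1.
For λ=5: (A-λI) row 1 is [12, -12], so an eigenvector is (1, 1).
For λ=-1: (A-λI) row 1 is [18, -12], so an eigenvector is (2, 3).
General solution: K_1e^(5t)(1,1) + K_2e^(-t)(2,3).
Applying p(0)=2, q(0)=-2 gives K_1=10, K_2=-4.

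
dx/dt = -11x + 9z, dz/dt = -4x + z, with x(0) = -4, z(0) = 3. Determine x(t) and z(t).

x(t) = 51te^(-5t) - 4e^(-5t), z(t) = 34te^(-5t) + 3e^(-5t)

Coefficient matrix A = [[-11, 9], [-4, 1]].
Characteristic polynomial det(A - λI) = λ^2 + 10λ + 25 = 0.
Single eigenvalue λ = -5 with algebraic multiplicity 2.
Eigenvector v = (3,2); generalized eigenvector w with (A-λI)w=v is (1,1).
General solution: e^(-5t)[K_1·v + K_2·(t·v + w)].
Applying x(0)=-4, z(0)=3 gives K_1=-7, K_2=17.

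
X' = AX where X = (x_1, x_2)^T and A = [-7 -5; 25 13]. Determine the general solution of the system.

Coefficient matrix A = [[-7, -5], [25, 13]].
Characteristic polynomial det(A - λI) = λ^2 - 6λ + 34 = 0.
Eigenvalues λ = 3 ± 5i (complex conjugate pair).
For λ=3+5i: an eigenvector is (1,-2) - i(0,1) = (1, -2 - i).
A real fundamental pair from Re and Im of e^((3+5i)t)v: X_1 = e^(3t)(cos(5t)·(1,-2) + sin(5t)·(0,1)), X_2 = e^(3t)(sin(5t)·(1,-2) - cos(5t)·(0,1)).
General solution: c_1X_1 + c_2X_2.

x_1(t) = c_1e^(3t)cos(5t) + c_2e^(3t)sin(5t), x_2(t) = c_1e^(3t)sin(5t) - 2c_1e^(3t)cos(5t) - 2c_2e^(3t)sin(5t) - c_2e^(3t)cos(5t)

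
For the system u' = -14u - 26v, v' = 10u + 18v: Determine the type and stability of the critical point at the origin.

A = [[-14,-26],[10,18]]; det(A-λI) = λ^2 - 4λ + 8.
λ = 2 ± 2i: positive real part.

unstable spiral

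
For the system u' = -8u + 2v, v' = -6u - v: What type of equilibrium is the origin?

stable node

A = [[-8,2],[-6,-1]]; det(A-λI) = λ^2 + 9λ + 20.
λ = -5, -4: both negative.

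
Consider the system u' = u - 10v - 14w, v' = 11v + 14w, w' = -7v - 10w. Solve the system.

u(t) = C_1e^(-3t) + C_2e^(t) + 2C_3e^(4t), v(t) = -C_1e^(-3t) - 2C_3e^(4t), w(t) = C_1e^(-3t) + C_3e^(4t)

Coefficient matrix A = [[1, -10, -14], [0, 11, 14], [0, -7, -10]].
det(A - λI) = 0 gives eigenvalues λ = -3, 1, 4.
For λ=-3: eigenvector (1,-1,1).
For λ=1: eigenvector (1,0,0).
For λ=4: eigenvector (2,-2,1).
General solution: C_1e^(-3t)(1,-1,1) + C_2e^(t)(1,0,0) + C_3e^(4t)(2,-2,1).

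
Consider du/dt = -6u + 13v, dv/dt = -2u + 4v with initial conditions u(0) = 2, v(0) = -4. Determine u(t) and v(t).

Coefficient matrix A = [[-6, 13], [-2, 4]].
Characteristic polynomial det(A - λI) = λ^2 + 2λ + 2 = 0.
Eigenvalues λ = -1 ± i (complex conjugate pair).
For λ=-1+i: an eigenvector is (-3,-1) - i(2,1) = (-3 - 2i, -1 - i).
A real fundamental pair from Re and Im of e^((-1+i)t)v: X_1 = e^(-t)(cos(t)·(-3,-1) + sin(t)·(2,1)), X_2 = e^(-t)(sin(t)·(-3,-1) - cos(t)·(2,1)).
General solution: C_1X_1 + C_2X_2.
Applying u(0)=2, v(0)=-4 gives C_1=-10, C_2=14.

u(t) = -62e^(-t)sin(t) + 2e^(-t)cos(t), v(t) = -24e^(-t)sin(t) - 4e^(-t)cos(t)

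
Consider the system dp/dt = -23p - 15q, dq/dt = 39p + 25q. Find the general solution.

Coefficient matrix A = [[-23, -15], [39, 25]].
Characteristic polynomial det(A - λI) = λ^2 - 2λ + 10 = 0.
Eigenvalues λ = 1 ± 3i (complex conjugate pair).
For λ=1+3i: an eigenvector is (-2,3) - i(1,-2) = (-2 - i, 3 + 2i).
A real fundamental pair from Re and Im of e^((1+3i)t)v: X_1 = e^(t)(cos(3t)·(-2,3) + sin(3t)·(1,-2)), X_2 = e^(t)(sin(3t)·(-2,3) - cos(3t)·(1,-2)).
General solution: c_1X_1 + c_2X_2.

p(t) = c_1e^(t)sin(3t) - 2c_1e^(t)cos(3t) - 2c_2e^(t)sin(3t) - c_2e^(t)cos(3t), q(t) = -2c_1e^(t)sin(3t) + 3c_1e^(t)cos(3t) + 3c_2e^(t)sin(3t) + 2c_2e^(t)cos(3t)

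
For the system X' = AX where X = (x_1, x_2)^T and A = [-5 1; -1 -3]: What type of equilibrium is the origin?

A = [[-5,1],[-1,-3]]; det(A-λI) = λ^2 + 8λ + 16.
repeated λ = -4 with a single eigenvector.

stable improper node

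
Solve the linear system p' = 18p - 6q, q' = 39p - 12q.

Coefficient matrix A = [[18, -6], [39, -12]].
Characteristic polynomial det(A - λI) = λ^2 - 6λ + 18 = 0.
Eigenvalues λ = 3 ± 3i (complex conjugate pair).
For λ=3+3i: an eigenvector is (-1,-2) - i(-1,-3) = (-1 + i, -2 + 3i).
A real fundamental pair from Re and Im of e^((3+3i)t)v: X_1 = e^(3t)(cos(3t)·(-1,-2) + sin(3t)·(-1,-3)), X_2 = e^(3t)(sin(3t)·(-1,-2) - cos(3t)·(-1,-3)).
General solution: K_1X_1 + K_2X_2.

p(t) = -K_1e^(3t)sin(3t) - K_1e^(3t)cos(3t) - K_2e^(3t)sin(3t) + K_2e^(3t)cos(3t), q(t) = -3K_1e^(3t)sin(3t) - 2K_1e^(3t)cos(3t) - 2K_2e^(3t)sin(3t) + 3K_2e^(3t)cos(3t)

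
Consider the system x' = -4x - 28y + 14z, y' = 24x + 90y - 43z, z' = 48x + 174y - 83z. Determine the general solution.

x(t) = K_1e^(-4t) + 2K_3e^(3t), y(t) = -3K_1e^(-4t) + K_2e^(4t) - 5K_3e^(3t), z(t) = -6K_1e^(-4t) + 2K_2e^(4t) - 9K_3e^(3t)

Coefficient matrix A = [[-4, -28, 14], [24, 90, -43], [48, 174, -83]].
det(A - λI) = 0 gives eigenvalues λ = -4, 4, 3.
For λ=-4: eigenvector (1,-3,-6).
For λ=4: eigenvector (0,1,2).
For λ=3: eigenvector (2,-5,-9).
General solution: K_1e^(-4t)(1,-3,-6) + K_2e^(4t)(0,1,2) + K_3e^(3t)(2,-5,-9).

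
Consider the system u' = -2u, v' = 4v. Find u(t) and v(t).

u(t) = -K_2e^(-2t), v(t) = K_1e^(4t)

Coefficient matrix A = [[-2, 0], [0, 4]].
Characteristic polynomial det(A - λI) = λ^2 - 2λ - 8 = 0.
Eigenvalues λ = 4, -2.
For λ=4: (A-λI) row 1 is [-6, 0], so an eigenvector is (0, 1).
For λ=-2: (A-λI) row 2 is [0, 6], so an eigenvector is (-1, 0).
General solution: K_1e^(4t)(0,1) + K_2e^(-2t)(-1,0).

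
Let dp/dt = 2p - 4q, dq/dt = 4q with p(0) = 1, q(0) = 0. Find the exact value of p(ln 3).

A = [[2,-4],[0,4]]; eigenvalues λ = 2, 4.
Eigenvectors: (1,0) for λ=2, (-2,1) for λ=4.
From the initial condition, c_1 = 1, c_2 = 0.
p(ln 3) = (1)(3^2)(1) + (0)(3^4)(-2) = 9.

9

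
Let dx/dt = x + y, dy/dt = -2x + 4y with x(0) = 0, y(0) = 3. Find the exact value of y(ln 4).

336

A = [[1,1],[-2,4]]; eigenvalues λ = 3, 2.
Eigenvectors: (1,2) for λ=3, (1,1) for λ=2.
From the initial condition, c_1 = 3, c_2 = -3.
y(ln 4) = (3)(4^3)(2) + (-3)(4^2)(1) = 336.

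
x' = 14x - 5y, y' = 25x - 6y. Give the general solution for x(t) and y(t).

Coefficient matrix A = [[14, -5], [25, -6]].
Characteristic polynomial det(A - λI) = λ^2 - 8λ + 41 = 0.
Eigenvalues λ = 4 ± 5i (complex conjugate pair).
For λ=4+5i: an eigenvector is (0,1) - i(-1,-2) = (0 + i, 1 + 2i).
A real fundamental pair from Re and Im of e^((4+5i)t)v: X_1 = e^(4t)(cos(5t)·(0,1) + sin(5t)·(-1,-2)), X_2 = e^(4t)(sin(5t)·(0,1) - cos(5t)·(-1,-2)).
General solution: C_1X_1 + C_2X_2.

x(t) = -C_1e^(4t)sin(5t) + C_2e^(4t)cos(5t), y(t) = -2C_1e^(4t)sin(5t) + C_1e^(4t)cos(5t) + C_2e^(4t)sin(5t) + 2C_2e^(4t)cos(5t)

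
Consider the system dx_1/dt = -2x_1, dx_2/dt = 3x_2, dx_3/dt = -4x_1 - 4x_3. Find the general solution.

Coefficient matrix A = [[-2, 0, 0], [0, 3, 0], [-4, 0, -4]].
det(A - λI) = 0 gives eigenvalues λ = -2, -4, 3.
For λ=-2: eigenvector (1,0,-2).
For λ=-4: eigenvector (0,0,1).
For λ=3: eigenvector (0,1,0).
General solution: c_1e^(-2t)(1,0,-2) + c_2e^(-4t)(0,0,1) + c_3e^(3t)(0,1,0).

x_1(t) = c_1e^(-2t), x_2(t) = c_3e^(3t), x_3(t) = -2c_1e^(-2t) + c_2e^(-4t)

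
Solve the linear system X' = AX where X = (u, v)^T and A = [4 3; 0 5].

u(t) = -3c_1e^(5t) + c_2e^(4t), v(t) = -c_1e^(5t)

Coefficient matrix A = [[4, 3], [0, 5]].
Characteristic polynomial det(A - λI) = λ^2 - 9λ + 20 = 0.
Eigenvalues λ = 5, 4.
For λ=5: (A-λI) row 1 is [-1, 3], so an eigenvector is (-3, -1).
For λ=4: (A-λI) row 1 is [0, 3], so an eigenvector is (1, 0).
General solution: c_1e^(5t)(-3,-1) + c_2e^(4t)(1,0).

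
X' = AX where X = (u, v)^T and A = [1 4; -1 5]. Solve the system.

Coefficient matrix A = [[1, 4], [-1, 5]].
Characteristic polynomial det(A - λI) = λ^2 - 6λ + 9 = 0.
Single eigenvalue λ = 3 with algebraic multiplicity 2.
Eigenvector v = (2,1); generalized eigenvector w with (A-λI)w=v is (-1,0).
General solution: e^(3t)[c_1·v + c_2·(t·v + w)].

u(t) = 2c_1e^(3t) + 2c_2te^(3t) - c_2e^(3t), v(t) = c_1e^(3t) + c_2te^(3t)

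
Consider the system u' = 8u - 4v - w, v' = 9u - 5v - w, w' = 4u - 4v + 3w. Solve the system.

Coefficient matrix A = [[8, -4, -1], [9, -5, -1], [4, -4, 3]].
det(A - λI) = 0 gives eigenvalues λ = 3, -1, 4.
For λ=3: eigenvector (1,1,1).
For λ=-1: eigenvector (1,2,1).
For λ=4: eigenvector (-1,-1,0).
General solution: C_1e^(3t)(1,1,1) + C_2e^(-t)(1,2,1) + C_3e^(4t)(-1,-1,0).

u(t) = C_1e^(3t) + C_2e^(-t) - C_3e^(4t), v(t) = C_1e^(3t) + 2C_2e^(-t) - C_3e^(4t), w(t) = C_1e^(3t) + C_2e^(-t)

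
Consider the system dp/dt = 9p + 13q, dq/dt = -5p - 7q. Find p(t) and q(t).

p(t) = 2c_1e^(t)sin(t) - 3c_1e^(t)cos(t) - 3c_2e^(t)sin(t) - 2c_2e^(t)cos(t), q(t) = -c_1e^(t)sin(t) + 2c_1e^(t)cos(t) + 2c_2e^(t)sin(t) + c_2e^(t)cos(t)

Coefficient matrix A = [[9, 13], [-5, -7]].
Characteristic polynomial det(A - λI) = λ^2 - 2λ + 2 = 0.
Eigenvalues λ = 1 ± i (complex conjugate pair).
For λ=1+i: an eigenvector is (-3,2) - i(2,-1) = (-3 - 2i, 2 + i).
A real fundamental pair from Re and Im of e^((1+i)t)v: X_1 = e^(t)(cos(t)·(-3,2) + sin(t)·(2,-1)), X_2 = e^(t)(sin(t)·(-3,2) - cos(t)·(2,-1)).
General solution: c_1X_1 + c_2X_2.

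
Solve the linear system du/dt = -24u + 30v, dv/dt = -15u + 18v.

Coefficient matrix A = [[-24, 30], [-15, 18]].
Characteristic polynomial det(A - λI) = λ^2 + 6λ + 18 = 0.
Eigenvalues λ = -3 ± 3i (complex conjugate pair).
For λ=-3+3i: an eigenvector is (3,2) - i(-1,-1) = (3 + i, 2 + i).
A real fundamental pair from Re and Im of e^((-3+3i)t)v: X_1 = e^(-3t)(cos(3t)·(3,2) + sin(3t)·(-1,-1)), X_2 = e^(-3t)(sin(3t)·(3,2) - cos(3t)·(-1,-1)).
General solution: c_1X_1 + c_2X_2.

u(t) = -c_1e^(-3t)sin(3t) + 3c_1e^(-3t)cos(3t) + 3c_2e^(-3t)sin(3t) + c_2e^(-3t)cos(3t), v(t) = -c_1e^(-3t)sin(3t) + 2c_1e^(-3t)cos(3t) + 2c_2e^(-3t)sin(3t) + c_2e^(-3t)cos(3t)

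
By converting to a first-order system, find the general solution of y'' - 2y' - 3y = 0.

y(t) = c_1e^(3t) + c_2e^(-t)

Let x_1 = y, x_2 = y'. Then x_1' = x_2 and x_2' = 3x_1 + 2x_2.
A = [[0,1],[3,2]]; det(A-λI) = λ^2 - 2λ - 3.
Eigenvalues λ = 3, -1 with eigenvectors (1,3), (1,-1).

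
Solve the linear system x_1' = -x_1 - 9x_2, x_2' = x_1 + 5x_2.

Coefficient matrix A = [[-1, -9], [1, 5]].
Characteristic polynomial det(A - λI) = λ^2 - 4λ + 4 = 0.
Single eigenvalue λ = 2 with algebraic multiplicity 2.
Eigenvector v = (3,-1); generalized eigenvector w with (A-λI)w=v is (2,-1).
General solution: e^(2t)[c_1·v + c_2·(t·v + w)].

x_1(t) = 3c_1e^(2t) + 3c_2te^(2t) + 2c_2e^(2t), x_2(t) = -c_1e^(2t) - c_2te^(2t) - c_2e^(2t)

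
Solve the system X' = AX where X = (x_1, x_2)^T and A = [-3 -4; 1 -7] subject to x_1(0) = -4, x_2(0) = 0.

Coefficient matrix A = [[-3, -4], [1, -7]].
Characteristic polynomial det(A - λI) = λ^2 + 10λ + 25 = 0.
Single eigenvalue λ = -5 with algebraic multiplicity 2.
Eigenvector v = (-2,-1); generalized eigenvector w with (A-λI)w=v is (-1,0).
General solution: e^(-5t)[K_1·v + K_2·(t·v + w)].
Applying x_1(0)=-4, x_2(0)=0 gives K_1=0, K_2=4.

x_1(t) = -8te^(-5t) - 4e^(-5t), x_2(t) = -4te^(-5t)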